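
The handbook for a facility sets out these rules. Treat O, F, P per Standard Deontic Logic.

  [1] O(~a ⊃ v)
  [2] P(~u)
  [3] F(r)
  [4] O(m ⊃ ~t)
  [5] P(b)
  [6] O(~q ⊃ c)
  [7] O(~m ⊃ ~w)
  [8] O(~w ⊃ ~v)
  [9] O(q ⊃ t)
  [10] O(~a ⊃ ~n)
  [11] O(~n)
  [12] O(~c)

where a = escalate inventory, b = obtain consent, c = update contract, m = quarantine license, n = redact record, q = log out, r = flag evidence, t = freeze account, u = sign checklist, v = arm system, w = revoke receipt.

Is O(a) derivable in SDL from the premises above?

Yes

From premise 12 we have O(~c).
The contrapositive of premise 6 (O(~q ⊃ c)) is O(~c ⊃ q), and O(~c) is already established, so O(q).
Applying K to premise 9 (O(q ⊃ t)) and O(q) yields O(t).
Premise 4 is O(m ⊃ ~t); contrapositively O(t ⊃ ~m). Since O(t) holds, K gives O(~m).
Premise 7 is O(~m ⊃ ~w); since O(~m), deontic closure gives O(~w).
Premise 8 is O(~w ⊃ ~v); since O(~w), deontic closure gives O(~v).
Premise 1 is O(~a ⊃ v); contrapositively O(~v ⊃ a). Since O(~v) holds, K gives O(a).
Premises 2, 3, 5, 10, 11 do not contribute to this derivation.
So O(a) follows.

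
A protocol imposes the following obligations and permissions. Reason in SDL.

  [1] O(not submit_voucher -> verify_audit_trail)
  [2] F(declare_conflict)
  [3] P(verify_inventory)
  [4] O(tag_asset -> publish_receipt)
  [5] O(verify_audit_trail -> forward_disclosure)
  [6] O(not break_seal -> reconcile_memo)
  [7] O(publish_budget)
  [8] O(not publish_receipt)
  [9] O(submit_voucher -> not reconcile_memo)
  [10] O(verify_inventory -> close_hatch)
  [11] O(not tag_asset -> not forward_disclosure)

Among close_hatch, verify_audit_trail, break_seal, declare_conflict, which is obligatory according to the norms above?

Premise 8 states O(not publish_receipt) outright.
The contrapositive of premise 4 (O(tag_asset -> publish_receipt)) is O(not publish_receipt -> not tag_asset), and O(not publish_receipt) is already established, so O(not tag_asset).
With premise 11, O(not tag_asset -> not forward_disclosure), the K-axiom yields O(not forward_disclosure).
The contrapositive of premise 5 (O(verify_audit_trail -> forward_disclosure)) is O(not forward_disclosure -> not verify_audit_trail), and O(not forward_disclosure) is already established, so O(not verify_audit_trail).
The contrapositive of premise 1 (O(not submit_voucher -> verify_audit_trail)) is O(not verify_audit_trail -> submit_voucher), and O(not verify_audit_trail) is already established, so O(submit_voucher).
From O(submit_voucher) and premise 9, O(submit_voucher -> not reconcile_memo), we obtain O(not reconcile_memo).
Premise 6 is O(not break_seal -> reconcile_memo); contrapositively O(not reconcile_memo -> break_seal). Since O(not reconcile_memo) holds, K gives O(break_seal).
So O(break_seal) holds — break_seal is obligatory. None of the other listed options is made obligatory by any chain of premises.

break_seal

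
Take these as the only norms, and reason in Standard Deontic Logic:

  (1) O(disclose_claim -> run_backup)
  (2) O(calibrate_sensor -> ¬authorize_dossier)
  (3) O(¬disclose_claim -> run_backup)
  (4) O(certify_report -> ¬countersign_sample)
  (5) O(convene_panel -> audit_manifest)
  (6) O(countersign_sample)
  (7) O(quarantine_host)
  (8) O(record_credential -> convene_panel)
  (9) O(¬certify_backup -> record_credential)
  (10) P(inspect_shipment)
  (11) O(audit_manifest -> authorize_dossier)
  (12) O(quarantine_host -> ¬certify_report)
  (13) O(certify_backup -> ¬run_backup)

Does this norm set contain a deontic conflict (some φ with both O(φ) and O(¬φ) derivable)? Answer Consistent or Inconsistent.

Premise 4 is O(certify_report -> ¬countersign_sample), but O(certify_report) is not derivable from the premises, so it does not yield O(¬countersign_sample).
So O(¬countersign_sample) is not derivable, and the apparent clash with O(countersign_sample) does not arise.
A world satisfying every obligation exists (e.g. audit_manifest=true, authorize_dossier=true, calibrate_sensor=false, certify_backup=false, certify_report=false, convene_panel=true, countersign_sample=true, disclose_claim=false, inspect_shipment=false, quarantine_host=true, record_credential=true, run_backup=true); no atom is both obligatory and forbidden, so the set is consistent.

Consistent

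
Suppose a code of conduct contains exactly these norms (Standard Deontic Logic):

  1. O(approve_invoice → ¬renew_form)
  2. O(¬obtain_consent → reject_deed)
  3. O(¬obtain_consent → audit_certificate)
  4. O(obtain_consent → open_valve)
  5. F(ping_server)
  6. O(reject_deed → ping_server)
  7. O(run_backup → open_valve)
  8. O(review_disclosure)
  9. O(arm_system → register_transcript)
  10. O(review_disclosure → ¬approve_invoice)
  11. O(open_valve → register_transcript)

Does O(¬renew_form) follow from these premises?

Premise 1 is O(approve_invoice → ¬renew_form), but O(approve_invoice) is not derivable from the premises, so it does not yield O(¬renew_form).
No other premise forces O(¬renew_form). An ideal world satisfying every premise can still have ¬renew_form false, so O(¬renew_form) is not derivable.

No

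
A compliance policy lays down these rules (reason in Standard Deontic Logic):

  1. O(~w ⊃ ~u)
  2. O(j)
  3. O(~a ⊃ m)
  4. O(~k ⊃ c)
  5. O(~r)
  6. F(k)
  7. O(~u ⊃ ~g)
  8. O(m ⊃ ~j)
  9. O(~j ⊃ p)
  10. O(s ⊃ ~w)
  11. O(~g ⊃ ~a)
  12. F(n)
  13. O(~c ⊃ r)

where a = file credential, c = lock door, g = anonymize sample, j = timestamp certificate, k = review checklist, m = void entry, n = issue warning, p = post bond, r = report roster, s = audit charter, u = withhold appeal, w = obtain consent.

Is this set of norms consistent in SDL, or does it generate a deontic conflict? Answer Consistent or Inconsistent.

Premise 13 is O(~c ⊃ r), but O(~c) is not derivable from the premises, so it does not yield O(r).
So O(r) is not derivable, and the apparent clash with O(~r) does not arise.
A world satisfying every obligation exists (e.g. a=true, c=true, g=true, j=true, k=false, m=false, n=false, p=false, r=false, s=false, u=true, w=true); no atom is both obligatory and forbidden, so the set is consistent.

Consistent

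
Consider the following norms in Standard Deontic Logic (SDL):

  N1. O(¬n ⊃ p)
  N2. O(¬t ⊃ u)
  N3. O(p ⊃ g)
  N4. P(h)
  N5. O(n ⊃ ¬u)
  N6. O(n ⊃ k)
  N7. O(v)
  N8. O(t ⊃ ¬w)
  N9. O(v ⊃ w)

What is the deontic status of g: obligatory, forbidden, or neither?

Obligatory

Premise 7 gives O(v).
From O(v) and premise 9, O(v ⊃ w), we obtain O(w).
Premise 8 is O(t ⊃ ¬w); contrapositively O(w ⊃ ¬t). Since O(w) holds, K gives O(¬t).
Applying K to premise 2 (O(¬t ⊃ u)) and O(¬t) yields O(u).
Premise 5, O(n ⊃ ¬u), contraposes to O(u ⊃ ¬n); with O(u) we get O(¬n).
From O(¬n) and premise 1, O(¬n ⊃ p), we obtain O(p).
From O(p) and premise 3, O(p ⊃ g), we obtain O(g).
Premises 4, 6 do not contribute to this derivation.
Hence g is obligatory.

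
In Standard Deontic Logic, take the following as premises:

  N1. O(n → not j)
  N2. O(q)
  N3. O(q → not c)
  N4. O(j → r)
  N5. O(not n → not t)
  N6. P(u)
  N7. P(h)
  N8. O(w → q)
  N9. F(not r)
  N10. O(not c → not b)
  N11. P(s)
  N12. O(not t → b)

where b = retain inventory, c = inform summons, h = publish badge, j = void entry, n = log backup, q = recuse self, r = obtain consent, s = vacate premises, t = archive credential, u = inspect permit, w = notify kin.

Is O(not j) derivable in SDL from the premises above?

Yes

Premise 2 states O(q) outright.
Premise 3 is O(q → not c); since O(q), deontic closure gives O(not c).
Premise 10 is O(not c → not b); since O(not c), deontic closure gives O(not b).
Premise 12 is O(not t → b); contrapositively O(not b → t). Since O(not b) holds, K gives O(t).
The contrapositive of premise 5 (O(not n → not t)) is O(t → n), and O(t) is already established, so O(n).
With premise 1, O(n → not j), the K-axiom yields O(not j).
Premises 4, 6, 7, 8, 9, 11 do not contribute to this derivation.
So O(not j) follows.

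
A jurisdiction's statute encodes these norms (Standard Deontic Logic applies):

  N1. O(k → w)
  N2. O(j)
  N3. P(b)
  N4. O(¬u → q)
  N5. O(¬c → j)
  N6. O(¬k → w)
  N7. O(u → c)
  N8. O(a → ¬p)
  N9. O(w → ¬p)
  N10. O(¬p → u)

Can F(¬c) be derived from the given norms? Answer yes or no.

Yes

By case analysis on ¬k: premise 6 gives O(¬k → w) and premise 1 gives O(k → w), so O(w) either way.
Premise 9 is O(w → ¬p); since O(w), deontic closure gives O(¬p).
Premise 10 is O(¬p → u); since O(¬p), deontic closure gives O(u).
With premise 7, O(u → c), the K-axiom yields O(c).
Premises 2, 3, 4, 5, 8 do not contribute to this derivation.
So O(c) holds, i.e. F(¬c). The claim follows.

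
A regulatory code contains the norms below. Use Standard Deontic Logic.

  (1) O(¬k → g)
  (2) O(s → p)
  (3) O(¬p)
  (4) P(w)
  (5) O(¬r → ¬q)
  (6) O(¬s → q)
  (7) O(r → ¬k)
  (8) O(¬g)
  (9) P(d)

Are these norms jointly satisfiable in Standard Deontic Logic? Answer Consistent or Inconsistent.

From premise 8 we have O(¬g).
Premise 1 is O(¬k → g); contrapositively O(¬g → k). Since O(¬g) holds, K gives O(k).
The contrapositive of premise 7 (O(r → ¬k)) is O(k → ¬r), and O(k) is already established, so O(¬r).
From O(¬r) and premise 5, O(¬r → ¬q), we obtain O(¬q).
The contrapositive of premise 6 (O(¬s → q)) is O(¬q → s), and O(¬q) is already established, so O(s).
With premise 2, O(s → p), the K-axiom yields O(p).
However, premise 3 gives O(¬p).
We now have both O(p) and O(¬p) — p is simultaneously obligatory and forbidden, violating the D-axiom.

Inconsistent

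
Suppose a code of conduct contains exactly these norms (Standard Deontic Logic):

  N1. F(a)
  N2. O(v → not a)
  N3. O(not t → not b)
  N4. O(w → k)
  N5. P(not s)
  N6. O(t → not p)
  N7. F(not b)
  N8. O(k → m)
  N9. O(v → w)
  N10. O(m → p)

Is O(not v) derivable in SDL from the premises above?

Yes

Premise 7, F(not b), is equivalent to O(b).
The contrapositive of premise 3 (O(not t → not b)) is O(b → t), and O(b) is already established, so O(t).
With premise 6, O(t → not p), the K-axiom yields O(not p).
The contrapositive of premise 10 (O(m → p)) is O(not p → not m), and O(not p) is already established, so O(not m).
The contrapositive of premise 8 (O(k → m)) is O(not m → not k), and O(not m) is already established, so O(not k).
Premise 4 is O(w → k); contrapositively O(not k → not w). Since O(not k) holds, K gives O(not w).
The contrapositive of premise 9 (O(v → w)) is O(not w → not v), and O(not w) is already established, so O(not v).
Premises 1, 2, 5 do not contribute to this derivation.
So O(not v) follows.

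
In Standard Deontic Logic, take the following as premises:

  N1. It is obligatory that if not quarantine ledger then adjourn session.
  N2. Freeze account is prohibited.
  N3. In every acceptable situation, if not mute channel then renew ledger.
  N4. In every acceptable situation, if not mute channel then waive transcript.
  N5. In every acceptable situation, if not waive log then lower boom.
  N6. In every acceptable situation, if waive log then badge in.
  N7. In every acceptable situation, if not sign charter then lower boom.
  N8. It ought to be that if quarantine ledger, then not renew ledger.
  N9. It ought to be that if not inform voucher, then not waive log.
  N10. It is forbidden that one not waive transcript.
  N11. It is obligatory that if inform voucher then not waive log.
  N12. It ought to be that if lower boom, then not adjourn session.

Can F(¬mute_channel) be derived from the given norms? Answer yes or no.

Yes

Premises 11 and 9 cover both cases: O(inform_voucher → ¬waive_log) and O(¬inform_voucher → ¬waive_log). Since inform_voucher ∨ ¬inform_voucher is a tautology, O(¬waive_log) follows.
Applying K to premise 5 (O(¬waive_log → lower_boom)) and O(¬waive_log) yields O(lower_boom).
Applying K to premise 12 (O(lower_boom → ¬adjourn_session)) and O(lower_boom) yields O(¬adjourn_session).
Premise 1 is O(¬quarantine_ledger → adjourn_session); contrapositively O(¬adjourn_session → quarantine_ledger). Since O(¬adjourn_session) holds, K gives O(quarantine_ledger).
Applying K to premise 8 (O(quarantine_ledger → ¬renew_ledger)) and O(quarantine_ledger) yields O(¬renew_ledger).
The contrapositive of premise 3 (O(¬mute_channel → renew_ledger)) is O(¬renew_ledger → mute_channel), and O(¬renew_ledger) is already established, so O(mute_channel).
Premises 2, 4, 6, 7, 10 do not contribute to this derivation.
So O(mute_channel) holds, i.e. F(¬mute_channel). The claim follows.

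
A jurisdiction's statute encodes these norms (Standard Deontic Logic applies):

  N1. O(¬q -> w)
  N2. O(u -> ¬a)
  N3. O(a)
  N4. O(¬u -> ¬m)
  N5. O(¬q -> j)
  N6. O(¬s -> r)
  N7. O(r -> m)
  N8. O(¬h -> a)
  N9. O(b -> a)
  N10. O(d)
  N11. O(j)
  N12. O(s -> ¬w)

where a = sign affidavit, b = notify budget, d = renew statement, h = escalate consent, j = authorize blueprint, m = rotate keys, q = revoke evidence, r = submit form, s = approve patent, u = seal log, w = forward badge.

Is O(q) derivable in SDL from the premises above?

Yes

From premise 3 we have O(a).
Premise 2 is O(u -> ¬a); contrapositively O(a -> ¬u). Since O(a) holds, K gives O(¬u).
From O(¬u) and premise 4, O(¬u -> ¬m), we obtain O(¬m).
The contrapositive of premise 7 (O(r -> m)) is O(¬m -> ¬r), and O(¬m) is already established, so O(¬r).
Premise 6, O(¬s -> r), contraposes to O(¬r -> s); with O(¬r) we get O(s).
Applying K to premise 12 (O(s -> ¬w)) and O(s) yields O(¬w).
Premise 1, O(¬q -> w), contraposes to O(¬w -> q); with O(¬w) we get O(q).
Premises 5, 8, 9, 10, 11 do not contribute to this derivation.
So O(q) follows.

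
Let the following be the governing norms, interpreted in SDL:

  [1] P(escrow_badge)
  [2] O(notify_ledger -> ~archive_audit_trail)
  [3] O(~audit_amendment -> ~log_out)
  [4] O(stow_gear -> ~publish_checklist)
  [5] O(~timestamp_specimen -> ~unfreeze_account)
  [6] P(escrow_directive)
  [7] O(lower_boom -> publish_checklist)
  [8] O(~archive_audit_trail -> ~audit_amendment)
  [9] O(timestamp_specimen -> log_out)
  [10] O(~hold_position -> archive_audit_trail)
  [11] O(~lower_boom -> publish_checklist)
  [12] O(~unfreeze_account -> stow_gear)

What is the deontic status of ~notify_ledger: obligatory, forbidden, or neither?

Obligatory

Premises 7 and 11 cover both cases: O(lower_boom -> publish_checklist) and O(~lower_boom -> publish_checklist). Since lower_boom ∨ ~lower_boom is a tautology, O(publish_checklist) follows.
Premise 4 is O(stow_gear -> ~publish_checklist); contrapositively O(publish_checklist -> ~stow_gear). Since O(publish_checklist) holds, K gives O(~stow_gear).
Premise 12, O(~unfreeze_account -> stow_gear), contraposes to O(~stow_gear -> unfreeze_account); with O(~stow_gear) we get O(unfreeze_account).
Premise 5, O(~timestamp_specimen -> ~unfreeze_account), contraposes to O(unfreeze_account -> timestamp_specimen); with O(unfreeze_account) we get O(timestamp_specimen).
With premise 9, O(timestamp_specimen -> log_out), the K-axiom yields O(log_out).
Premise 3, O(~audit_amendment -> ~log_out), contraposes to O(log_out -> audit_amendment); with O(log_out) we get O(audit_amendment).
Premise 8, O(~archive_audit_trail -> ~audit_amendment), contraposes to O(audit_amendment -> archive_audit_trail); with O(audit_amendment) we get O(archive_audit_trail).
Premise 2 is O(notify_ledger -> ~archive_audit_trail); contrapositively O(archive_audit_trail -> ~notify_ledger). Since O(archive_audit_trail) holds, K gives O(~notify_ledger).
Premises 1, 6, 10 do not contribute to this derivation.
Hence ~notify_ledger is obligatory.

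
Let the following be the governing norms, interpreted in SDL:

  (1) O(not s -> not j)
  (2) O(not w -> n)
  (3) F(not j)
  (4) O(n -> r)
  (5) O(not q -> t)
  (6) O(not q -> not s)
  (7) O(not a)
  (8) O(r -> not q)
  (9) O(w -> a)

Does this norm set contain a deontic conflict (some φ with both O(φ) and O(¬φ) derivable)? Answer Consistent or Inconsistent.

F(not j) at premise 3 means O(j).
Premise 1 is O(not s -> not j); contrapositively O(j -> s). Since O(j) holds, K gives O(s).
The contrapositive of premise 6 (O(not q -> not s)) is O(s -> q), and O(s) is already established, so O(q).
Premise 8 is O(r -> not q); contrapositively O(q -> not r). Since O(q) holds, K gives O(not r).
The contrapositive of premise 4 (O(n -> r)) is O(not r -> not n), and O(not r) is already established, so O(not n).
The contrapositive of premise 2 (O(not w -> n)) is O(not n -> w), and O(not n) is already established, so O(w).
With premise 9, O(w -> a), the K-axiom yields O(a).
Yet premise 7 states O(not a).
We now have both O(a) and O(not a) — a is simultaneously obligatory and forbidden, violating the D-axiom.

Inconsistent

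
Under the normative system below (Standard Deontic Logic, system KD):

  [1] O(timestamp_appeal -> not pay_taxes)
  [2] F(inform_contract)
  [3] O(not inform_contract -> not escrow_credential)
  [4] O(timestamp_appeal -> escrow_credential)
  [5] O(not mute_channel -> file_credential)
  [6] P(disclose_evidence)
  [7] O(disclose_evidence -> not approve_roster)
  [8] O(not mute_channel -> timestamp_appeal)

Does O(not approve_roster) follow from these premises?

Premise 7 is O(disclose_evidence -> not approve_roster), but O(disclose_evidence) is not derivable from the premises (the permission P(disclose_evidence) asserts only not O(not disclose_evidence), not O(disclose_evidence)), so it does not yield O(not approve_roster).
No other premise forces O(not approve_roster). An ideal world satisfying every premise can still have not approve_roster false, so O(not approve_roster) is not derivable.

No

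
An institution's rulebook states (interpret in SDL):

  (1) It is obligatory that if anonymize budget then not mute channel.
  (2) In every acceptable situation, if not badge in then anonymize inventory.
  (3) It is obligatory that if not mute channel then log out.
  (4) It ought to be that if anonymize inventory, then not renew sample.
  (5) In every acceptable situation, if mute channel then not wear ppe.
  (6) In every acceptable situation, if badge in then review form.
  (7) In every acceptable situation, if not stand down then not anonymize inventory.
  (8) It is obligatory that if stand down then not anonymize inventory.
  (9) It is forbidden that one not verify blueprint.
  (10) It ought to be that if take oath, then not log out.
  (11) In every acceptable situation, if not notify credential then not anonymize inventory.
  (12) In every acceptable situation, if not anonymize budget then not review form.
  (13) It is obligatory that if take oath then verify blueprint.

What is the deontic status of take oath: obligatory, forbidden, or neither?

Forbidden

Premises 7 and 8 cover both cases: O(¬stand_down → ¬anonymize_inventory) and O(stand_down → ¬anonymize_inventory). Since ¬stand_down ∨ stand_down is a tautology, O(¬anonymize_inventory) follows.
The contrapositive of premise 2 (O(¬badge_in → anonymize_inventory)) is O(¬anonymize_inventory → badge_in), and O(¬anonymize_inventory) is already established, so O(badge_in).
Premise 6 is O(badge_in → review_form); since O(badge_in), deontic closure gives O(review_form).
The contrapositive of premise 12 (O(¬anonymize_budget → ¬review_form)) is O(review_form → anonymize_budget), and O(review_form) is already established, so O(anonymize_budget).
Applying K to premise 1 (O(anonymize_budget → ¬mute_channel)) and O(anonymize_budget) yields O(¬mute_channel).
Premise 3 is O(¬mute_channel → log_out); since O(¬mute_channel), deontic closure gives O(log_out).
Premise 10 is O(take_oath → ¬log_out); contrapositively O(log_out → ¬take_oath). Since O(log_out) holds, K gives O(¬take_oath).
Premises 4, 5, 9, 11, 13 do not contribute to this derivation.
Thus O(¬take_oath), which is F(take_oath): take_oath is forbidden.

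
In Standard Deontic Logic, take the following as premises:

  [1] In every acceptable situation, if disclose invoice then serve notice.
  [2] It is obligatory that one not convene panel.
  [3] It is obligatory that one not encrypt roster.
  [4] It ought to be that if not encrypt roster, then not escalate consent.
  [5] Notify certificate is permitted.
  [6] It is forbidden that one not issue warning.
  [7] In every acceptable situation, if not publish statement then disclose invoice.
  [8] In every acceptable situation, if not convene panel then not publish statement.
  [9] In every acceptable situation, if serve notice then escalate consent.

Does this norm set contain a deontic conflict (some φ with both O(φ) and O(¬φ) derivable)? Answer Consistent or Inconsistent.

From premise 2 we have O(¬convene_panel).
Applying K to premise 8 (O(¬convene_panel → ¬publish_statement)) and O(¬convene_panel) yields O(¬publish_statement).
From O(¬publish_statement) and premise 7, O(¬publish_statement → disclose_invoice), we obtain O(disclose_invoice).
Premise 1 is O(disclose_invoice → serve_notice); since O(disclose_invoice), deontic closure gives O(serve_notice).
With premise 9, O(serve_notice → escalate_consent), the K-axiom yields O(escalate_consent).
Premise 4 is O(¬encrypt_roster → ¬escalate_consent); contrapositively O(escalate_consent → encrypt_roster). Since O(escalate_consent) holds, K gives O(encrypt_roster).
But premise 3 directly asserts O(¬encrypt_roster).
We now have both O(encrypt_roster) and O(¬encrypt_roster) — encrypt_roster is simultaneously obligatory and forbidden, violating the D-axiom.

Inconsistent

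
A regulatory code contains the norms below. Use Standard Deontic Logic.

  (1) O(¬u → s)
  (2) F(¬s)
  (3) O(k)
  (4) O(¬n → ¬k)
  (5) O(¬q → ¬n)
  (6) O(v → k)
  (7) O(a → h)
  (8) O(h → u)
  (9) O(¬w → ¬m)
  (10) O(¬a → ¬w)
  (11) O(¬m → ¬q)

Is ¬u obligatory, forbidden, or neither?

Premise 3 states O(k) outright.
Premise 4 is O(¬n → ¬k); contrapositively O(k → n). Since O(k) holds, K gives O(n).
Premise 5, O(¬q → ¬n), contraposes to O(n → q); with O(n) we get O(q).
Premise 11, O(¬m → ¬q), contraposes to O(q → m); with O(q) we get O(m).
The contrapositive of premise 9 (O(¬w → ¬m)) is O(m → w), and O(m) is already established, so O(w).
Premise 10, O(¬a → ¬w), contraposes to O(w → a); with O(w) we get O(a).
Premise 7 is O(a → h); since O(a), deontic closure gives O(h).
Premise 8 is O(h → u); since O(h), deontic closure gives O(u).
Premises 1, 2, 6 do not contribute to this derivation.
Thus O(u), which is F(¬u): ¬u is forbidden.

Forbidden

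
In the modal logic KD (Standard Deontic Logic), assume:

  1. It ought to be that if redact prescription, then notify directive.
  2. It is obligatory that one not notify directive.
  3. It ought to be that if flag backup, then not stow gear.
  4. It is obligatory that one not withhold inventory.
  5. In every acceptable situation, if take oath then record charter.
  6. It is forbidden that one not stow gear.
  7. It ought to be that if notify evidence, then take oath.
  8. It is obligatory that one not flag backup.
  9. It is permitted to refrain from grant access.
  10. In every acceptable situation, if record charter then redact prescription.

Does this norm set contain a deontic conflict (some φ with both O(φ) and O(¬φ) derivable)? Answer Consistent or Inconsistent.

Premise 3 is O(flag_backup → ¬stow_gear), but O(flag_backup) is not derivable from the premises, so it does not yield O(¬stow_gear).
So O(¬stow_gear) is not derivable, and the apparent clash with O(stow_gear) does not arise.
A world satisfying every obligation exists (e.g. flag_backup=false, grant_access=false, notify_directive=false, notify_evidence=false, record_charter=false, redact_prescription=false, stow_gear=true, take_oath=false, withhold_inventory=false); no atom is both obligatory and forbidden, so the set is consistent.

Consistent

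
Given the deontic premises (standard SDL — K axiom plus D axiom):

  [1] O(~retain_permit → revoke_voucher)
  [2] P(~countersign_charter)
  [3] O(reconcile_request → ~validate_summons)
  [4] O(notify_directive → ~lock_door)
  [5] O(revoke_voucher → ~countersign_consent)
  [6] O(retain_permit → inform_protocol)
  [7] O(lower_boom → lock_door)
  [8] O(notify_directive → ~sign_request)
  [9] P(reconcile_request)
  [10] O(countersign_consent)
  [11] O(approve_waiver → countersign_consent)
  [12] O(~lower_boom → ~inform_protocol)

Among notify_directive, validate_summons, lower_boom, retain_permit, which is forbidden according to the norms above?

notify_directive

Premise 10 gives O(countersign_consent).
The contrapositive of premise 5 (O(revoke_voucher → ~countersign_consent)) is O(countersign_consent → ~revoke_voucher), and O(countersign_consent) is already established, so O(~revoke_voucher).
Premise 1, O(~retain_permit → revoke_voucher), contraposes to O(~revoke_voucher → retain_permit); with O(~revoke_voucher) we get O(retain_permit).
Applying K to premise 6 (O(retain_permit → inform_protocol)) and O(retain_permit) yields O(inform_protocol).
Premise 12, O(~lower_boom → ~inform_protocol), contraposes to O(inform_protocol → lower_boom); with O(inform_protocol) we get O(lower_boom).
Premise 7 is O(lower_boom → lock_door); since O(lower_boom), deontic closure gives O(lock_door).
The contrapositive of premise 4 (O(notify_directive → ~lock_door)) is O(lock_door → ~notify_directive), and O(lock_door) is already established, so O(~notify_directive).
So O(~notify_directive) holds, i.e. notify_directive is forbidden. None of the other listed options is forbidden under the premises.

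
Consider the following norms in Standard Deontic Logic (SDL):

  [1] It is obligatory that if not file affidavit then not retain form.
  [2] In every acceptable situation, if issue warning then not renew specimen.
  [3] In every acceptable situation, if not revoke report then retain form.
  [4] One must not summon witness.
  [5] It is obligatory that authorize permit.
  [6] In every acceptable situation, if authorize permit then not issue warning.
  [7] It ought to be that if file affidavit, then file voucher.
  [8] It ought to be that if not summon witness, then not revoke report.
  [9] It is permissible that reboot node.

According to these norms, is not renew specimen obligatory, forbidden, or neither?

Premise 2 is O(issue_warning → ¬renew_specimen), but O(issue_warning) is not derivable from the premises, so it does not yield O(¬renew_specimen).
No premise or chain of K-axiom applications forces O(¬renew_specimen), and none forces O(renew_specimen). So ¬renew_specimen is neither obligatory nor forbidden under these norms.

Neither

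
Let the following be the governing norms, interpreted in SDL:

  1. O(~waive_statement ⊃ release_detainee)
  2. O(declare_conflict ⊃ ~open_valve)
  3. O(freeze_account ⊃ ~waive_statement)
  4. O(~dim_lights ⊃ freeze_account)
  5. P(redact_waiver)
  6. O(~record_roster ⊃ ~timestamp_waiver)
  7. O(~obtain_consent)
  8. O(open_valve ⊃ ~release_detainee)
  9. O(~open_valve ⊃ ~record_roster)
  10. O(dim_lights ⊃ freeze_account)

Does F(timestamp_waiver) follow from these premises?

Yes

Premises 10 and 4 are O(dim_lights ⊃ freeze_account) and O(~dim_lights ⊃ freeze_account); every ideal world satisfies dim_lights or ~dim_lights, so in either case freeze_account holds — hence O(freeze_account).
With premise 3, O(freeze_account ⊃ ~waive_statement), the K-axiom yields O(~waive_statement).
Premise 1 is O(~waive_statement ⊃ release_detainee); since O(~waive_statement), deontic closure gives O(release_detainee).
Premise 8 is O(open_valve ⊃ ~release_detainee); contrapositively O(release_detainee ⊃ ~open_valve). Since O(release_detainee) holds, K gives O(~open_valve).
Premise 9 is O(~open_valve ⊃ ~record_roster); since O(~open_valve), deontic closure gives O(~record_roster).
From O(~record_roster) and premise 6, O(~record_roster ⊃ ~timestamp_waiver), we obtain O(~timestamp_waiver).
Premises 2, 5, 7 do not contribute to this derivation.
So O(~timestamp_waiver) holds, i.e. F(timestamp_waiver). The claim follows.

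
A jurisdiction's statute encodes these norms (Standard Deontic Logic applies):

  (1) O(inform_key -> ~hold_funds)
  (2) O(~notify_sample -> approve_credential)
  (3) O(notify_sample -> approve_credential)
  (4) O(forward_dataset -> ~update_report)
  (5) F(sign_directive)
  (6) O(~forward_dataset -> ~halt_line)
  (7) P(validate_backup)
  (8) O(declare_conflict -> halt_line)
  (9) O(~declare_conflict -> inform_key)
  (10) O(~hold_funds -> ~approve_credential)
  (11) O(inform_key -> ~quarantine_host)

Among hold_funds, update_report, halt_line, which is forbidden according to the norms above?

update_report

Premises 3 and 2 are O(notify_sample -> approve_credential) and O(~notify_sample -> approve_credential); every ideal world satisfies notify_sample or ~notify_sample, so in either case approve_credential holds — hence O(approve_credential).
Premise 10, O(~hold_funds -> ~approve_credential), contraposes to O(approve_credential -> hold_funds); with O(approve_credential) we get O(hold_funds).
Premise 1 is O(inform_key -> ~hold_funds); contrapositively O(hold_funds -> ~inform_key). Since O(hold_funds) holds, K gives O(~inform_key).
The contrapositive of premise 9 (O(~declare_conflict -> inform_key)) is O(~inform_key -> declare_conflict), and O(~inform_key) is already established, so O(declare_conflict).
With premise 8, O(declare_conflict -> halt_line), the K-axiom yields O(halt_line).
Premise 6 is O(~forward_dataset -> ~halt_line); contrapositively O(halt_line -> forward_dataset). Since O(halt_line) holds, K gives O(forward_dataset).
Premise 4 is O(forward_dataset -> ~update_report); since O(forward_dataset), deontic closure gives O(~update_report).
So O(~update_report) holds, i.e. update_report is forbidden. None of the other listed options is forbidden under the premises.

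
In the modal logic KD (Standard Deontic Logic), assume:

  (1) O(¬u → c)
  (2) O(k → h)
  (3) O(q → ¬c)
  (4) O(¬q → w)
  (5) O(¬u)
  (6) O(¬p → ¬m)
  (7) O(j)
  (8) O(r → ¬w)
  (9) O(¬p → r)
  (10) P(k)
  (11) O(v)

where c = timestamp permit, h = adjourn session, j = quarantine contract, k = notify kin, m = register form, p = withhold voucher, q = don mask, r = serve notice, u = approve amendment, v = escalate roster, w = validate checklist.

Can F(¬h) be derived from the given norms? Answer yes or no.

No

Premise 2 is O(k → h), but O(k) is not derivable from the premises (the permission P(k) asserts only ¬O(¬k), not O(k)), so it does not yield O(h).
No other premise forces O(h). An ideal world satisfying every premise can still have ¬h true, so F(¬h) is not derivable.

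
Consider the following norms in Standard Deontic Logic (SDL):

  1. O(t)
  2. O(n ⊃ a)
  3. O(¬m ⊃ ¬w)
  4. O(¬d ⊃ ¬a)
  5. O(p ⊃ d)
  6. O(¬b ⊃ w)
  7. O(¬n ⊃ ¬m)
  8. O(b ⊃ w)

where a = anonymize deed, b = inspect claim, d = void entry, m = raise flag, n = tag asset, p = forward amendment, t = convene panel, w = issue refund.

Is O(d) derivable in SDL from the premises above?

Yes

By case analysis on ¬b: premise 6 gives O(¬b ⊃ w) and premise 8 gives O(b ⊃ w), so O(w) either way.
The contrapositive of premise 3 (O(¬m ⊃ ¬w)) is O(w ⊃ m), and O(w) is already established, so O(m).
Premise 7 is O(¬n ⊃ ¬m); contrapositively O(m ⊃ n). Since O(m) holds, K gives O(n).
From O(n) and premise 2, O(n ⊃ a), we obtain O(a).
The contrapositive of premise 4 (O(¬d ⊃ ¬a)) is O(a ⊃ d), and O(a) is already established, so O(d).
Premises 1, 5 do not contribute to this derivation.
So O(d) follows.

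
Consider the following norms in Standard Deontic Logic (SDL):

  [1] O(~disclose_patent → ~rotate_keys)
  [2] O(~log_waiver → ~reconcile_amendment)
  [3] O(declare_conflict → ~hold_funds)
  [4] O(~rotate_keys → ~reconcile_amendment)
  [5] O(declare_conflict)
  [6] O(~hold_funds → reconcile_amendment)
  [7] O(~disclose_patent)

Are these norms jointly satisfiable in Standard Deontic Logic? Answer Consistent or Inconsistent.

Premise 7 gives O(~disclose_patent).
With premise 1, O(~disclose_patent → ~rotate_keys), the K-axiom yields O(~rotate_keys).
With premise 4, O(~rotate_keys → ~reconcile_amendment), the K-axiom yields O(~reconcile_amendment).
The contrapositive of premise 6 (O(~hold_funds → reconcile_amendment)) is O(~reconcile_amendment → hold_funds), and O(~reconcile_amendment) is already established, so O(hold_funds).
Premise 3, O(declare_conflict → ~hold_funds), contraposes to O(hold_funds → ~declare_conflict); with O(hold_funds) we get O(~declare_conflict).
But premise 5 directly asserts O(declare_conflict).
We now have both O(~declare_conflict) and O(declare_conflict) — declare_conflict is simultaneously obligatory and forbidden, violating the D-axiom.

Inconsistent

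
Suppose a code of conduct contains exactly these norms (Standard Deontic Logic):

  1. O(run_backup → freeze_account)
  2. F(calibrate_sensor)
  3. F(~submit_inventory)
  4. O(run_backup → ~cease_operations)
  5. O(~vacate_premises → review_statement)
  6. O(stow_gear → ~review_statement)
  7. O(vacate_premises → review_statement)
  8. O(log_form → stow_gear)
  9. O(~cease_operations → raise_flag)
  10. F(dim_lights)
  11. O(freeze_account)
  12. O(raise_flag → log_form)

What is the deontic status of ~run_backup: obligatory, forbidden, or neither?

By case analysis on vacate_premises: premise 7 gives O(vacate_premises → review_statement) and premise 5 gives O(~vacate_premises → review_statement), so O(review_statement) either way.
Premise 6, O(stow_gear → ~review_statement), contraposes to O(review_statement → ~stow_gear); with O(review_statement) we get O(~stow_gear).
The contrapositive of premise 8 (O(log_form → stow_gear)) is O(~stow_gear → ~log_form), and O(~stow_gear) is already established, so O(~log_form).
The contrapositive of premise 12 (O(raise_flag → log_form)) is O(~log_form → ~raise_flag), and O(~log_form) is already established, so O(~raise_flag).
Premise 9, O(~cease_operations → raise_flag), contraposes to O(~raise_flag → cease_operations); with O(~raise_flag) we get O(cease_operations).
Premise 4, O(run_backup → ~cease_operations), contraposes to O(cease_operations → ~run_backup); with O(cease_operations) we get O(~run_backup).
Premises 1, 2, 3, 10, 11 do not contribute to this derivation.
Hence ~run_backup is obligatory.

Obligatory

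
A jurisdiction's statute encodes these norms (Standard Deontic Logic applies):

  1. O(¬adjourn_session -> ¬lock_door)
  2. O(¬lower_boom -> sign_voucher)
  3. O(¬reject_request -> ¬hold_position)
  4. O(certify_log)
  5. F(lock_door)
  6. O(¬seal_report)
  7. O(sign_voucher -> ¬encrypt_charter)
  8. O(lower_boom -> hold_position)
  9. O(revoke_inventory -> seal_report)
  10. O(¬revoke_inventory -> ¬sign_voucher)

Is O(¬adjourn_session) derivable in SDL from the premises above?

No

Premise 1 is O(¬adjourn_session -> ¬lock_door); even if O(¬lock_door) held, inferring O(¬adjourn_session) would be affirming the consequent — invalid.
No other premise forces O(¬adjourn_session). An ideal world satisfying every premise can still have ¬adjourn_session false, so O(¬adjourn_session) is not derivable.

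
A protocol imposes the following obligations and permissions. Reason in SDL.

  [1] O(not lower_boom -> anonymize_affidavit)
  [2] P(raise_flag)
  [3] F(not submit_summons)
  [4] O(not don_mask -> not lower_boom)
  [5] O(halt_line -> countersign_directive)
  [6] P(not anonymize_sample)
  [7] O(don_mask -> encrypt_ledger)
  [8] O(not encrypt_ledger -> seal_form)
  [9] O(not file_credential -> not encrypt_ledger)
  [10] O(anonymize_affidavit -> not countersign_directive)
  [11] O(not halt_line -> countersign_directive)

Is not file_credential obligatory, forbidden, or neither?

Premises 5 and 11 are O(halt_line -> countersign_directive) and O(not halt_line -> countersign_directive); every ideal world satisfies halt_line or not halt_line, so in either case countersign_directive holds — hence O(countersign_directive).
Premise 10, O(anonymize_affidavit -> not countersign_directive), contraposes to O(countersign_directive -> not anonymize_affidavit); with O(countersign_directive) we get O(not anonymize_affidavit).
The contrapositive of premise 1 (O(not lower_boom -> anonymize_affidavit)) is O(not anonymize_affidavit -> lower_boom), and O(not anonymize_affidavit) is already established, so O(lower_boom).
Premise 4, O(not don_mask -> not lower_boom), contraposes to O(lower_boom -> don_mask); with O(lower_boom) we get O(don_mask).
With premise 7, O(don_mask -> encrypt_ledger), the K-axiom yields O(encrypt_ledger).
Premise 9, O(not file_credential -> not encrypt_ledger), contraposes to O(encrypt_ledger -> file_credential); with O(encrypt_ledger) we get O(file_credential).
Premises 2, 3, 6, 8 do not contribute to this derivation.
Thus O(file_credential), which is F(not file_credential): not file_credential is forbidden.

Forbidden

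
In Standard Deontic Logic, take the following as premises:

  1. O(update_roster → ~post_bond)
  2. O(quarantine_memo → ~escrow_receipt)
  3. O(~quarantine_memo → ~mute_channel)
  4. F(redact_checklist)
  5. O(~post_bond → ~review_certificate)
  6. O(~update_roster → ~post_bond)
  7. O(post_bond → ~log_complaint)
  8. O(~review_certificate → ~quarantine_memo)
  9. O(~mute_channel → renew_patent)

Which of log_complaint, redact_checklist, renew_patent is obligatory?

By case analysis on ~update_roster: premise 6 gives O(~update_roster → ~post_bond) and premise 1 gives O(update_roster → ~post_bond), so O(~post_bond) either way.
Applying K to premise 5 (O(~post_bond → ~review_certificate)) and O(~post_bond) yields O(~review_certificate).
From O(~review_certificate) and premise 8, O(~review_certificate → ~quarantine_memo), we obtain O(~quarantine_memo).
With premise 3, O(~quarantine_memo → ~mute_channel), the K-axiom yields O(~mute_channel).
Applying K to premise 9 (O(~mute_channel → renew_patent)) and O(~mute_channel) yields O(renew_patent).
So O(renew_patent) holds — renew_patent is obligatory. None of the other listed options is made obligatory by any chain of premises.

renew_patent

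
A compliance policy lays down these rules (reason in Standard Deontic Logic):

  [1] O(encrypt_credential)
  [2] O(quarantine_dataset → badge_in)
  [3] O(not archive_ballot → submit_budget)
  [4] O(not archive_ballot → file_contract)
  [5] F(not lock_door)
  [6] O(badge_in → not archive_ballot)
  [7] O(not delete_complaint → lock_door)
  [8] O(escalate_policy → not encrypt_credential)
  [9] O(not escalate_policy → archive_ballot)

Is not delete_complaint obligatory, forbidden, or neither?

Premise 7 is O(not delete_complaint → lock_door); even if O(lock_door) held, inferring O(not delete_complaint) would be affirming the consequent — invalid.
No premise or chain of K-axiom applications forces O(not delete_complaint), and none forces O(delete_complaint). So not delete_complaint is neither obligatory nor forbidden under these norms.

Neither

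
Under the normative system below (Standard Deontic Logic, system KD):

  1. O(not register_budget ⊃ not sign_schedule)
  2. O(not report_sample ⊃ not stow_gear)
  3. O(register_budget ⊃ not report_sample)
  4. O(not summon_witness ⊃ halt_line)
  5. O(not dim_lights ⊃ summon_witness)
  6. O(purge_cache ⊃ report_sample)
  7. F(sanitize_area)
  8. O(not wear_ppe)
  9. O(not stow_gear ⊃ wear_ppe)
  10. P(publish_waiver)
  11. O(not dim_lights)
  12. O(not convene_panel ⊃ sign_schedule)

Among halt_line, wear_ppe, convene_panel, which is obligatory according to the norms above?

convene_panel

Premise 8 gives O(not wear_ppe).
Premise 9 is O(not stow_gear ⊃ wear_ppe); contrapositively O(not wear_ppe ⊃ stow_gear). Since O(not wear_ppe) holds, K gives O(stow_gear).
Premise 2 is O(not report_sample ⊃ not stow_gear); contrapositively O(stow_gear ⊃ report_sample). Since O(stow_gear) holds, K gives O(report_sample).
The contrapositive of premise 3 (O(register_budget ⊃ not report_sample)) is O(report_sample ⊃ not register_budget), and O(report_sample) is already established, so O(not register_budget).
With premise 1, O(not register_budget ⊃ not sign_schedule), the K-axiom yields O(not sign_schedule).
The contrapositive of premise 12 (O(not convene_panel ⊃ sign_schedule)) is O(not sign_schedule ⊃ convene_panel), and O(not sign_schedule) is already established, so O(convene_panel).
So O(convene_panel) holds — convene_panel is obligatory. None of the other listed options is made obligatory by any chain of premises.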